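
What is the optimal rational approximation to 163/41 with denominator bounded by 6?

Expand x = 163/41 as a continued fraction with the Euclidean algorithm:
  163 = 3*41 + 40, so a_0 = 3.
  41 = 1*40 + 1, so a_1 = 1.
  40 = 40*1 + 0, so a_2 = 40.
so x = [3; 1, 40].
Convergents (p_i = a_i*p_{i-1} + p_{i-2}, q_i = a_i*q_{i-1} + q_{i-2} with p_{-2}=0, p_{-1}=1, q_{-2}=1, q_{-1}=0), until the denominator exceeds 6:
  i=0: a_0=3, p_0 = 3*1 + 0 = 3, q_0 = 3*0 + 1 = 1.
  i=1: a_1=1, p_1 = 1*3 + 1 = 4, q_1 = 1*1 + 0 = 1.
  i=2: a_2=40, p_2 = 40*4 + 3 = 163, q_2 = 40*1 + 1 = 41.
q_2 = 41 > 6, so the last convergent with denominator <= 6 is p_1/q_1 = 4/1.
The closest fraction with denominator <= 6 is either p_1/q_1 or the intermediate fraction (k*p_1 + p_0)/(k*q_1 + q_0) with the largest k >= 1 whose denominator stays <= 6; these approach x as k grows, and every other convergent or intermediate fraction in range is farther away.
Largest k: floor((6 - q_0)/q_1) = floor((6 - 1)/1) = 5.
That gives (5*4 + 3)/(5*1 + 1) = 23/6.
Compare the errors: |x - 4/1| = |163*1 - 4*41|/(41*1) = 1/41, and |x - 23/6| = |163*6 - 23*41|/(41*6) = 35/246.
Cross-multiplying, 1*246 = 246 < 1435 = 35*41, so 1/41 is smaller: the convergent 4/1 is closer to x than 23/6.

4/1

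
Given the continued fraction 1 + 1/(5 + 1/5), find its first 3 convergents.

1/1, 6/5, 31/26

Using the convergent recurrence p_i = a_i*p_{i-1} + p_{i-2}, q_i = a_i*q_{i-1} + q_{i-2} with p_{-2}=0, p_{-1}=1, q_{-2}=1, q_{-1}=0:
  i=0: a_0=1, p_0 = 1*1 + 0 = 1, q_0 = 1*0 + 1 = 1.
  i=1: a_1=5, p_1 = 5*1 + 1 = 6, q_1 = 5*1 + 0 = 5.
  i=2: a_2=5, p_2 = 5*6 + 1 = 31, q_2 = 5*5 + 1 = 26.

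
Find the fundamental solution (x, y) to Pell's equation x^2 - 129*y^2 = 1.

(x, y) = (16855, 1484)

First expand sqrt(129) as a continued fraction. With x_i = (sqrt(129) + m_i)/d_i and (m_0, d_0) = (0, 1): a_0 = floor(sqrt(129)) = 11, since 11^2 = 121 <= 129 < 144 = 12^2.
Iterate m_{i+1} = d_i*a_i - m_i, d_{i+1} = (129 - m_{i+1}^2)/d_i, a_{i+1} = floor((a_0 + m_{i+1})/d_{i+1}):
  m_1 = 1*11 - 0 = 11, d_1 = (129 - 11^2)/1 = 8/1 = 8, a_1 = floor((11 + 11)/8) = 2.
  m_2 = 8*2 - 11 = 5, d_2 = (129 - 5^2)/8 = 104/8 = 13, a_2 = floor((11 + 5)/13) = 1.
  m_3 = 13*1 - 5 = 8, d_3 = (129 - 8^2)/13 = 65/13 = 5, a_3 = floor((11 + 8)/5) = 3.
  m_4 = 5*3 - 8 = 7, d_4 = (129 - 7^2)/5 = 80/5 = 16, a_4 = floor((11 + 7)/16) = 1.
  m_5 = 16*1 - 7 = 9, d_5 = (129 - 9^2)/16 = 48/16 = 3, a_5 = floor((11 + 9)/3) = 6.
  m_6 = 3*6 - 9 = 9, d_6 = (129 - 9^2)/3 = 48/3 = 16, a_6 = floor((11 + 9)/16) = 1.
  m_7 = 16*1 - 9 = 7, d_7 = (129 - 7^2)/16 = 80/16 = 5, a_7 = floor((11 + 7)/5) = 3.
  m_8 = 5*3 - 7 = 8, d_8 = (129 - 8^2)/5 = 65/5 = 13, a_8 = floor((11 + 8)/13) = 1.
  m_9 = 13*1 - 8 = 5, d_9 = (129 - 5^2)/13 = 104/13 = 8, a_9 = floor((11 + 5)/8) = 2.
  m_10 = 8*2 - 5 = 11, d_10 = (129 - 11^2)/8 = 8/8 = 1, a_10 = floor((11 + 11)/1) = 22.
  m_11 = 1*22 - 11 = 11, d_11 = (129 - 11^2)/1 = 8/1 = 8: (m_11, d_11) = (m_1, d_1) = (11, 8), so from here the quotients repeat a_1, ..., a_10; the period length is 10.
So sqrt(129) = [11; (2, 1, 3, 1, 6, 1, 3, 1, 2, 22)] with period length k = 10.
k is even, so the fundamental solution of x^2 - 129y^2 = 1 is (p_{k-1}, q_{k-1}) = (p_9, q_9); compute convergents through index 9.
Convergents (p_i = a_i*p_{i-1} + p_{i-2}, q_i = a_i*q_{i-1} + q_{i-2} with p_{-2}=0, p_{-1}=1, q_{-2}=1, q_{-1}=0):
  i=0: a_0=11, p_0 = 11*1 + 0 = 11, q_0 = 11*0 + 1 = 1.
  i=1: a_1=2, p_1 = 2*11 + 1 = 23, q_1 = 2*1 + 0 = 2.
  i=2: a_2=1, p_2 = 1*23 + 11 = 34, q_2 = 1*2 + 1 = 3.
  i=3: a_3=3, p_3 = 3*34 + 23 = 125, q_3 = 3*3 + 2 = 11.
  i=4: a_4=1, p_4 = 1*125 + 34 = 159, q_4 = 1*11 + 3 = 14.
  i=5: a_5=6, p_5 = 6*159 + 125 = 1079, q_5 = 6*14 + 11 = 95.
  i=6: a_6=1, p_6 = 1*1079 + 159 = 1238, q_6 = 1*95 + 14 = 109.
  i=7: a_7=3, p_7 = 3*1238 + 1079 = 4793, q_7 = 3*109 + 95 = 422.
  i=8: a_8=1, p_8 = 1*4793 + 1238 = 6031, q_8 = 1*422 + 109 = 531.
  i=9: a_9=2, p_9 = 2*6031 + 4793 = 16855, q_9 = 2*531 + 422 = 1484.
Check: 16855^2 - 129*1484^2 = 284091025 - 284091024 = 1, so (x, y) = (16855, 1484) solves the equation, and by the theorem it is the least positive solution.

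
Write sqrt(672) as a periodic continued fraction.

[25; (1, 11, 1, 50)]

Write x_i = (sqrt(672) + m_i)/d_i with (m_0, d_0) = (0, 1). a_0 = floor(sqrt(672)) = 25, since 25^2 = 625 <= 672 < 676 = 26^2.
Iterate m_{i+1} = d_i*a_i - m_i, d_{i+1} = (672 - m_{i+1}^2)/d_i, a_{i+1} = floor((a_0 + m_{i+1})/d_{i+1}):
  m_1 = 1*25 - 0 = 25, d_1 = (672 - 25^2)/1 = 47/1 = 47, a_1 = floor((25 + 25)/47) = 1.
  m_2 = 47*1 - 25 = 22, d_2 = (672 - 22^2)/47 = 188/47 = 4, a_2 = floor((25 + 22)/4) = 11.
  m_3 = 4*11 - 22 = 22, d_3 = (672 - 22^2)/4 = 188/4 = 47, a_3 = floor((25 + 22)/47) = 1.
  m_4 = 47*1 - 22 = 25, d_4 = (672 - 25^2)/47 = 47/47 = 1, a_4 = floor((25 + 25)/1) = 50.
  m_5 = 1*50 - 25 = 25, d_5 = (672 - 25^2)/1 = 47/1 = 47: (m_5, d_5) = (m_1, d_1) = (25, 47), so from here the quotients repeat a_1, ..., a_4; the period length is 4.
Hence the expansion of sqrt(672) is a_0 = 25 followed by the repeating block 1, 11, 1, 50 (period 4).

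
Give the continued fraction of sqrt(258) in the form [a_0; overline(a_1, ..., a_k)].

[16; overline(16, 32)]

Write x_i = (sqrt(258) + m_i)/d_i with (m_0, d_0) = (0, 1). a_0 = floor(sqrt(258)) = 16, since 16^2 = 256 <= 258 < 289 = 17^2.
Iterate m_{i+1} = d_i*a_i - m_i, d_{i+1} = (258 - m_{i+1}^2)/d_i, a_{i+1} = floor((a_0 + m_{i+1})/d_{i+1}):
  m_1 = 1*16 - 0 = 16, d_1 = (258 - 16^2)/1 = 2/1 = 2, a_1 = floor((16 + 16)/2) = 16.
  m_2 = 2*16 - 16 = 16, d_2 = (258 - 16^2)/2 = 2/2 = 1, a_2 = floor((16 + 16)/1) = 32.
  m_3 = 1*32 - 16 = 16, d_3 = (258 - 16^2)/1 = 2/1 = 2: (m_3, d_3) = (m_1, d_1) = (16, 2), so from here the quotients repeat a_1, a_2; the period length is 2.
Hence the expansion of sqrt(258) is a_0 = 16 followed by the repeating block 16, 32 (period 2).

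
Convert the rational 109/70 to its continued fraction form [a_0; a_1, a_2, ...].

Run the Euclidean algorithm on 109 and 70; the successive quotients are the partial quotients a_0, a_1, ... (each step inverts the fractional part left over by the previous one):
  109 = 1*70 + 39, so a_0 = 1.
  70 = 1*39 + 31, so a_1 = 1.
  39 = 1*31 + 8, so a_2 = 1.
  31 = 3*8 + 7, so a_3 = 3.
  8 = 1*7 + 1, so a_4 = 1.
  7 = 7*1 + 0, so a_5 = 7.
The remainder reaches 0 after 6 divisions, so the expansion has 6 partial quotients, read off in order.

[1; 1, 1, 3, 1, 7]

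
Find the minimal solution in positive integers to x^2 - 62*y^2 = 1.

First expand sqrt(62) as a continued fraction. With x_i = (sqrt(62) + m_i)/d_i and (m_0, d_0) = (0, 1): a_0 = floor(sqrt(62)) = 7, since 7^2 = 49 <= 62 < 64 = 8^2.
Iterate m_{i+1} = d_i*a_i - m_i, d_{i+1} = (62 - m_{i+1}^2)/d_i, a_{i+1} = floor((a_0 + m_{i+1})/d_{i+1}):
  m_1 = 1*7 - 0 = 7, d_1 = (62 - 7^2)/1 = 13/1 = 13, a_1 = floor((7 + 7)/13) = 1.
  m_2 = 13*1 - 7 = 6, d_2 = (62 - 6^2)/13 = 26/13 = 2, a_2 = floor((7 + 6)/2) = 6.
  m_3 = 2*6 - 6 = 6, d_3 = (62 - 6^2)/2 = 26/2 = 13, a_3 = floor((7 + 6)/13) = 1.
  m_4 = 13*1 - 6 = 7, d_4 = (62 - 7^2)/13 = 13/13 = 1, a_4 = floor((7 + 7)/1) = 14.
  m_5 = 1*14 - 7 = 7, d_5 = (62 - 7^2)/1 = 13/1 = 13: (m_5, d_5) = (m_1, d_1) = (7, 13), so from here the quotients repeat a_1, ..., a_4; the period length is 4.
So sqrt(62) = [7; (1, 6, 1, 14)] with period length k = 4.
k is even, so the fundamental solution of x^2 - 62y^2 = 1 is (p_{k-1}, q_{k-1}) = (p_3, q_3); compute convergents through index 3.
Convergents (p_i = a_i*p_{i-1} + p_{i-2}, q_i = a_i*q_{i-1} + q_{i-2} with p_{-2}=0, p_{-1}=1, q_{-2}=1, q_{-1}=0):
  i=0: a_0=7, p_0 = 7*1 + 0 = 7, q_0 = 7*0 + 1 = 1.
  i=1: a_1=1, p_1 = 1*7 + 1 = 8, q_1 = 1*1 + 0 = 1.
  i=2: a_2=6, p_2 = 6*8 + 7 = 55, q_2 = 6*1 + 1 = 7.
  i=3: a_3=1, p_3 = 1*55 + 8 = 63, q_3 = 1*7 + 1 = 8.
Check: 63^2 - 62*8^2 = 3969 - 3968 = 1, so (x, y) = (63, 8) solves the equation, and by the theorem it is the least positive solution.

(x, y) = (63, 8)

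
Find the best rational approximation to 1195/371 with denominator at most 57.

Expand x = 1195/371 as a continued fraction with the Euclidean algorithm:
  1195 = 3*371 + 82, so a_0 = 3.
  371 = 4*82 + 43, so a_1 = 4.
  82 = 1*43 + 39, so a_2 = 1.
  43 = 1*39 + 4, so a_3 = 1.
  39 = 9*4 + 3, so a_4 = 9.
  4 = 1*3 + 1, so a_5 = 1.
  3 = 3*1 + 0, so a_6 = 3.
so x = [3; 4, 1, 1, 9, 1, 3].
Convergents (p_i = a_i*p_{i-1} + p_{i-2}, q_i = a_i*q_{i-1} + q_{i-2} with p_{-2}=0, p_{-1}=1, q_{-2}=1, q_{-1}=0), until the denominator exceeds 57:
  i=0: a_0=3, p_0 = 3*1 + 0 = 3, q_0 = 3*0 + 1 = 1.
  i=1: a_1=4, p_1 = 4*3 + 1 = 13, q_1 = 4*1 + 0 = 4.
  i=2: a_2=1, p_2 = 1*13 + 3 = 16, q_2 = 1*4 + 1 = 5.
  i=3: a_3=1, p_3 = 1*16 + 13 = 29, q_3 = 1*5 + 4 = 9.
  i=4: a_4=9, p_4 = 9*29 + 16 = 277, q_4 = 9*9 + 5 = 86.
q_4 = 86 > 57, so the last convergent with denominator <= 57 is p_3/q_3 = 29/9.
The closest fraction with denominator <= 57 is either p_3/q_3 or the intermediate fraction (k*p_3 + p_2)/(k*q_3 + q_2) with the largest k >= 1 whose denominator stays <= 57; these approach x as k grows, and every other convergent or intermediate fraction in range is farther away.
Largest k: floor((57 - q_2)/q_3) = floor((57 - 5)/9) = 5.
That gives (5*29 + 16)/(5*9 + 5) = 161/50.
Compare the errors: |x - 29/9| = |1195*9 - 29*371|/(371*9) = 4/3339, and |x - 161/50| = |1195*50 - 161*371|/(371*50) = 19/18550.
Cross-multiplying, 19*3339 = 63441 < 74200 = 4*18550, so 19/18550 is smaller: the intermediate fraction 161/50 is closer to x than 29/9.

161/50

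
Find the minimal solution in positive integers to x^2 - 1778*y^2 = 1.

First expand sqrt(1778) as a continued fraction. With x_i = (sqrt(1778) + m_i)/d_i and (m_0, d_0) = (0, 1): a_0 = floor(sqrt(1778)) = 42, since 42^2 = 1764 <= 1778 < 1849 = 43^2.
Iterate m_{i+1} = d_i*a_i - m_i, d_{i+1} = (1778 - m_{i+1}^2)/d_i, a_{i+1} = floor((a_0 + m_{i+1})/d_{i+1}):
  m_1 = 1*42 - 0 = 42, d_1 = (1778 - 42^2)/1 = 14/1 = 14, a_1 = floor((42 + 42)/14) = 6.
  m_2 = 14*6 - 42 = 42, d_2 = (1778 - 42^2)/14 = 14/14 = 1, a_2 = floor((42 + 42)/1) = 84.
  m_3 = 1*84 - 42 = 42, d_3 = (1778 - 42^2)/1 = 14/1 = 14: (m_3, d_3) = (m_1, d_1) = (42, 14), so from here the quotients repeat a_1, a_2; the period length is 2.
So sqrt(1778) = [42; (6, 84)] with period length k = 2.
k is even, so the fundamental solution of x^2 - 1778y^2 = 1 is (p_{k-1}, q_{k-1}) = (p_1, q_1); compute convergents through index 1.
Convergents (p_i = a_i*p_{i-1} + p_{i-2}, q_i = a_i*q_{i-1} + q_{i-2} with p_{-2}=0, p_{-1}=1, q_{-2}=1, q_{-1}=0):
  i=0: a_0=42, p_0 = 42*1 + 0 = 42, q_0 = 42*0 + 1 = 1.
  i=1: a_1=6, p_1 = 6*42 + 1 = 253, q_1 = 6*1 + 0 = 6.
Check: 253^2 - 1778*6^2 = 64009 - 64008 = 1, so (x, y) = (253, 6) solves the equation, and by the theorem it is the least positive solution.

(x, y) = (253, 6)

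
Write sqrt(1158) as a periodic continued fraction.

Write x_i = (sqrt(1158) + m_i)/d_i with (m_0, d_0) = (0, 1). a_0 = floor(sqrt(1158)) = 34, since 34^2 = 1156 <= 1158 < 1225 = 35^2.
Iterate m_{i+1} = d_i*a_i - m_i, d_{i+1} = (1158 - m_{i+1}^2)/d_i, a_{i+1} = floor((a_0 + m_{i+1})/d_{i+1}):
  m_1 = 1*34 - 0 = 34, d_1 = (1158 - 34^2)/1 = 2/1 = 2, a_1 = floor((34 + 34)/2) = 34.
  m_2 = 2*34 - 34 = 34, d_2 = (1158 - 34^2)/2 = 2/2 = 1, a_2 = floor((34 + 34)/1) = 68.
  m_3 = 1*68 - 34 = 34, d_3 = (1158 - 34^2)/1 = 2/1 = 2: (m_3, d_3) = (m_1, d_1) = (34, 2), so from here the quotients repeat a_1, a_2; the period length is 2.
Hence the expansion of sqrt(1158) is a_0 = 34 followed by the repeating block 34, 68 (period 2).

[34; (34, 68)]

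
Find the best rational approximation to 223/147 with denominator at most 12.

3/2

Expand x = 223/147 as a continued fraction with the Euclidean algorithm:
  223 = 1*147 + 76, so a_0 = 1.
  147 = 1*76 + 71, so a_1 = 1.
  76 = 1*71 + 5, so a_2 = 1.
  71 = 14*5 + 1, so a_3 = 14.
  5 = 5*1 + 0, so a_4 = 5.
so x = [1; 1, 1, 14, 5].
Convergents (p_i = a_i*p_{i-1} + p_{i-2}, q_i = a_i*q_{i-1} + q_{i-2} with p_{-2}=0, p_{-1}=1, q_{-2}=1, q_{-1}=0), until the denominator exceeds 12:
  i=0: a_0=1, p_0 = 1*1 + 0 = 1, q_0 = 1*0 + 1 = 1.
  i=1: a_1=1, p_1 = 1*1 + 1 = 2, q_1 = 1*1 + 0 = 1.
  i=2: a_2=1, p_2 = 1*2 + 1 = 3, q_2 = 1*1 + 1 = 2.
  i=3: a_3=14, p_3 = 14*3 + 2 = 44, q_3 = 14*2 + 1 = 29.
q_3 = 29 > 12, so the last convergent with denominator <= 12 is p_2/q_2 = 3/2.
The closest fraction with denominator <= 12 is either p_2/q_2 or the intermediate fraction (k*p_2 + p_1)/(k*q_2 + q_1) with the largest k >= 1 whose denominator stays <= 12; these approach x as k grows, and every other convergent or intermediate fraction in range is farther away.
Largest k: floor((12 - q_1)/q_2) = floor((12 - 1)/2) = 5.
That gives (5*3 + 2)/(5*2 + 1) = 17/11.
Compare the errors: |x - 3/2| = |223*2 - 3*147|/(147*2) = 5/294, and |x - 17/11| = |223*11 - 17*147|/(147*11) = 46/1617.
Cross-multiplying, 5*1617 = 8085 < 13524 = 46*294, so 5/294 is smaller: the convergent 3/2 is closer to x than 17/11.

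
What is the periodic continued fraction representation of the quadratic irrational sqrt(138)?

[11; (1, 2, 1, 22)]

Write x_i = (sqrt(138) + m_i)/d_i with (m_0, d_0) = (0, 1). a_0 = floor(sqrt(138)) = 11, since 11^2 = 121 <= 138 < 144 = 12^2.
Iterate m_{i+1} = d_i*a_i - m_i, d_{i+1} = (138 - m_{i+1}^2)/d_i, a_{i+1} = floor((a_0 + m_{i+1})/d_{i+1}):
  m_1 = 1*11 - 0 = 11, d_1 = (138 - 11^2)/1 = 17/1 = 17, a_1 = floor((11 + 11)/17) = 1.
  m_2 = 17*1 - 11 = 6, d_2 = (138 - 6^2)/17 = 102/17 = 6, a_2 = floor((11 + 6)/6) = 2.
  m_3 = 6*2 - 6 = 6, d_3 = (138 - 6^2)/6 = 102/6 = 17, a_3 = floor((11 + 6)/17) = 1.
  m_4 = 17*1 - 6 = 11, d_4 = (138 - 11^2)/17 = 17/17 = 1, a_4 = floor((11 + 11)/1) = 22.
  m_5 = 1*22 - 11 = 11, d_5 = (138 - 11^2)/1 = 17/1 = 17: (m_5, d_5) = (m_1, d_1) = (11, 17), so from here the quotients repeat a_1, ..., a_4; the period length is 4.
Hence the expansion of sqrt(138) is a_0 = 11 followed by the repeating block 1, 2, 1, 22 (period 4).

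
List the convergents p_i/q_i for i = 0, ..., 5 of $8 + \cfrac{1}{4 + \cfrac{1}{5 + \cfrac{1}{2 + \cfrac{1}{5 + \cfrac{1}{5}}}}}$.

Using the convergent recurrence p_i = a_i*p_{i-1} + p_{i-2}, q_i = a_i*q_{i-1} + q_{i-2} with p_{-2}=0, p_{-1}=1, q_{-2}=1, q_{-1}=0:
  i=0: a_0=8, p_0 = 8*1 + 0 = 8, q_0 = 8*0 + 1 = 1.
  i=1: a_1=4, p_1 = 4*8 + 1 = 33, q_1 = 4*1 + 0 = 4.
  i=2: a_2=5, p_2 = 5*33 + 8 = 173, q_2 = 5*4 + 1 = 21.
  i=3: a_3=2, p_3 = 2*173 + 33 = 379, q_3 = 2*21 + 4 = 46.
  i=4: a_4=5, p_4 = 5*379 + 173 = 2068, q_4 = 5*46 + 21 = 251.
  i=5: a_5=5, p_5 = 5*2068 + 379 = 10719, q_5 = 5*251 + 46 = 1301.

8/1, 33/4, 173/21, 379/46, 2068/251, 10719/1301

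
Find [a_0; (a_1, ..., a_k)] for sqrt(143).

Write x_i = (sqrt(143) + m_i)/d_i with (m_0, d_0) = (0, 1). a_0 = floor(sqrt(143)) = 11, since 11^2 = 121 <= 143 < 144 = 12^2.
Iterate m_{i+1} = d_i*a_i - m_i, d_{i+1} = (143 - m_{i+1}^2)/d_i, a_{i+1} = floor((a_0 + m_{i+1})/d_{i+1}):
  m_1 = 1*11 - 0 = 11, d_1 = (143 - 11^2)/1 = 22/1 = 22, a_1 = floor((11 + 11)/22) = 1.
  m_2 = 22*1 - 11 = 11, d_2 = (143 - 11^2)/22 = 22/22 = 1, a_2 = floor((11 + 11)/1) = 22.
  m_3 = 1*22 - 11 = 11, d_3 = (143 - 11^2)/1 = 22/1 = 22: (m_3, d_3) = (m_1, d_1) = (11, 22), so from here the quotients repeat a_1, a_2; the period length is 2.
Hence the expansion of sqrt(143) is a_0 = 11 followed by the repeating block 1, 22 (period 2).

[11; (1, 22)]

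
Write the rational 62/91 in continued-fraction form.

Run the Euclidean algorithm on 62 and 91; the successive quotients are the partial quotients a_0, a_1, ... (each step inverts the fractional part left over by the previous one):
  62 = 0*91 + 62, so a_0 = 0.
  91 = 1*62 + 29, so a_1 = 1.
  62 = 2*29 + 4, so a_2 = 2.
  29 = 7*4 + 1, so a_3 = 7.
  4 = 4*1 + 0, so a_4 = 4.
The remainder reaches 0 after 5 divisions, so the expansion has 5 partial quotients, read off in order.

[0; 1, 2, 7, 4]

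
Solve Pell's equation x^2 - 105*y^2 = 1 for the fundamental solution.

First expand sqrt(105) as a continued fraction. With x_i = (sqrt(105) + m_i)/d_i and (m_0, d_0) = (0, 1): a_0 = floor(sqrt(105)) = 10, since 10^2 = 100 <= 105 < 121 = 11^2.
Iterate m_{i+1} = d_i*a_i - m_i, d_{i+1} = (105 - m_{i+1}^2)/d_i, a_{i+1} = floor((a_0 + m_{i+1})/d_{i+1}):
  m_1 = 1*10 - 0 = 10, d_1 = (105 - 10^2)/1 = 5/1 = 5, a_1 = floor((10 + 10)/5) = 4.
  m_2 = 5*4 - 10 = 10, d_2 = (105 - 10^2)/5 = 5/5 = 1, a_2 = floor((10 + 10)/1) = 20.
  m_3 = 1*20 - 10 = 10, d_3 = (105 - 10^2)/1 = 5/1 = 5: (m_3, d_3) = (m_1, d_1) = (10, 5), so from here the quotients repeat a_1, a_2; the period length is 2.
So sqrt(105) = [10; (4, 20)] with period length k = 2.
k is even, so the fundamental solution of x^2 - 105y^2 = 1 is (p_{k-1}, q_{k-1}) = (p_1, q_1); compute convergents through index 1.
Convergents (p_i = a_i*p_{i-1} + p_{i-2}, q_i = a_i*q_{i-1} + q_{i-2} with p_{-2}=0, p_{-1}=1, q_{-2}=1, q_{-1}=0):
  i=0: a_0=10, p_0 = 10*1 + 0 = 10, q_0 = 10*0 + 1 = 1.
  i=1: a_1=4, p_1 = 4*10 + 1 = 41, q_1 = 4*1 + 0 = 4.
Check: 41^2 - 105*4^2 = 1681 - 1680 = 1, so (x, y) = (41, 4) solves the equation, and by the theorem it is the least positive solution.

(x, y) = (41, 4)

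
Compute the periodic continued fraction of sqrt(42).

[6; (2, 12)]

Write x_i = (sqrt(42) + m_i)/d_i with (m_0, d_0) = (0, 1). a_0 = floor(sqrt(42)) = 6, since 6^2 = 36 <= 42 < 49 = 7^2.
Iterate m_{i+1} = d_i*a_i - m_i, d_{i+1} = (42 - m_{i+1}^2)/d_i, a_{i+1} = floor((a_0 + m_{i+1})/d_{i+1}):
  m_1 = 1*6 - 0 = 6, d_1 = (42 - 6^2)/1 = 6/1 = 6, a_1 = floor((6 + 6)/6) = 2.
  m_2 = 6*2 - 6 = 6, d_2 = (42 - 6^2)/6 = 6/6 = 1, a_2 = floor((6 + 6)/1) = 12.
  m_3 = 1*12 - 6 = 6, d_3 = (42 - 6^2)/1 = 6/1 = 6: (m_3, d_3) = (m_1, d_1) = (6, 6), so from here the quotients repeat a_1, a_2; the period length is 2.
Hence the expansion of sqrt(42) is a_0 = 6 followed by the repeating block 2, 12 (period 2).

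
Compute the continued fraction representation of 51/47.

[1; 11, 1, 3]

Run the Euclidean algorithm on 51 and 47; the successive quotients are the partial quotients a_0, a_1, ... (each step inverts the fractional part left over by the previous one):
  51 = 1*47 + 4, so a_0 = 1.
  47 = 11*4 + 3, so a_1 = 11.
  4 = 1*3 + 1, so a_2 = 1.
  3 = 3*1 + 0, so a_3 = 3.
The remainder reaches 0 after 4 divisions, so the expansion has 4 partial quotients, read off in order.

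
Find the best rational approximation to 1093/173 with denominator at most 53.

Expand x = 1093/173 as a continued fraction with the Euclidean algorithm:
  1093 = 6*173 + 55, so a_0 = 6.
  173 = 3*55 + 8, so a_1 = 3.
  55 = 6*8 + 7, so a_2 = 6.
  8 = 1*7 + 1, so a_3 = 1.
  7 = 7*1 + 0, so a_4 = 7.
so x = [6; 3, 6, 1, 7].
Convergents (p_i = a_i*p_{i-1} + p_{i-2}, q_i = a_i*q_{i-1} + q_{i-2} with p_{-2}=0, p_{-1}=1, q_{-2}=1, q_{-1}=0), until the denominator exceeds 53:
  i=0: a_0=6, p_0 = 6*1 + 0 = 6, q_0 = 6*0 + 1 = 1.
  i=1: a_1=3, p_1 = 3*6 + 1 = 19, q_1 = 3*1 + 0 = 3.
  i=2: a_2=6, p_2 = 6*19 + 6 = 120, q_2 = 6*3 + 1 = 19.
  i=3: a_3=1, p_3 = 1*120 + 19 = 139, q_3 = 1*19 + 3 = 22.
  i=4: a_4=7, p_4 = 7*139 + 120 = 1093, q_4 = 7*22 + 19 = 173.
q_4 = 173 > 53, so the last convergent with denominator <= 53 is p_3/q_3 = 139/22.
The closest fraction with denominator <= 53 is either p_3/q_3 or the intermediate fraction (k*p_3 + p_2)/(k*q_3 + q_2) with the largest k >= 1 whose denominator stays <= 53; these approach x as k grows, and every other convergent or intermediate fraction in range is farther away.
Largest k: floor((53 - q_2)/q_3) = floor((53 - 19)/22) = 1.
That gives (1*139 + 120)/(1*22 + 19) = 259/41.
Compare the errors: |x - 139/22| = |1093*22 - 139*173|/(173*22) = 1/3806, and |x - 259/41| = |1093*41 - 259*173|/(173*41) = 6/7093.
Cross-multiplying, 1*7093 = 7093 < 22836 = 6*3806, so 1/3806 is smaller: the convergent 139/22 is closer to x than 259/41.

139/22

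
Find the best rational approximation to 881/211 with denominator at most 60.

Expand x = 881/211 as a continued fraction with the Euclidean algorithm:
  881 = 4*211 + 37, so a_0 = 4.
  211 = 5*37 + 26, so a_1 = 5.
  37 = 1*26 + 11, so a_2 = 1.
  26 = 2*11 + 4, so a_3 = 2.
  11 = 2*4 + 3, so a_4 = 2.
  4 = 1*3 + 1, so a_5 = 1.
  3 = 3*1 + 0, so a_6 = 3.
so x = [4; 5, 1, 2, 2, 1, 3].
Convergents (p_i = a_i*p_{i-1} + p_{i-2}, q_i = a_i*q_{i-1} + q_{i-2} with p_{-2}=0, p_{-1}=1, q_{-2}=1, q_{-1}=0), until the denominator exceeds 60:
  i=0: a_0=4, p_0 = 4*1 + 0 = 4, q_0 = 4*0 + 1 = 1.
  i=1: a_1=5, p_1 = 5*4 + 1 = 21, q_1 = 5*1 + 0 = 5.
  i=2: a_2=1, p_2 = 1*21 + 4 = 25, q_2 = 1*5 + 1 = 6.
  i=3: a_3=2, p_3 = 2*25 + 21 = 71, q_3 = 2*6 + 5 = 17.
  i=4: a_4=2, p_4 = 2*71 + 25 = 167, q_4 = 2*17 + 6 = 40.
  i=5: a_5=1, p_5 = 1*167 + 71 = 238, q_5 = 1*40 + 17 = 57.
  i=6: a_6=3, p_6 = 3*238 + 167 = 881, q_6 = 3*57 + 40 = 211.
q_6 = 211 > 60, so the last convergent with denominator <= 60 is p_5/q_5 = 238/57.
The closest fraction with denominator <= 60 is either p_5/q_5 or the intermediate fraction (k*p_5 + p_4)/(k*q_5 + q_4) with the largest k >= 1 whose denominator stays <= 60; these approach x as k grows, and every other convergent or intermediate fraction in range is farther away.
Largest k: floor((60 - q_4)/q_5) = floor((60 - 40)/57) = 0.
Since k = 0, no intermediate fraction beyond p_5/q_5 has denominator <= 60, so the convergent 238/57 is the closest (its error is |881*57 - 238*211|/(211*57) = 1/12027).

238/57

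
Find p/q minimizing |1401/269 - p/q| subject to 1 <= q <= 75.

Expand x = 1401/269 as a continued fraction with the Euclidean algorithm:
  1401 = 5*269 + 56, so a_0 = 5.
  269 = 4*56 + 45, so a_1 = 4.
  56 = 1*45 + 11, so a_2 = 1.
  45 = 4*11 + 1, so a_3 = 4.
  11 = 11*1 + 0, so a_4 = 11.
so x = [5; 4, 1, 4, 11].
Convergents (p_i = a_i*p_{i-1} + p_{i-2}, q_i = a_i*q_{i-1} + q_{i-2} with p_{-2}=0, p_{-1}=1, q_{-2}=1, q_{-1}=0), until the denominator exceeds 75:
  i=0: a_0=5, p_0 = 5*1 + 0 = 5, q_0 = 5*0 + 1 = 1.
  i=1: a_1=4, p_1 = 4*5 + 1 = 21, q_1 = 4*1 + 0 = 4.
  i=2: a_2=1, p_2 = 1*21 + 5 = 26, q_2 = 1*4 + 1 = 5.
  i=3: a_3=4, p_3 = 4*26 + 21 = 125, q_3 = 4*5 + 4 = 24.
  i=4: a_4=11, p_4 = 11*125 + 26 = 1401, q_4 = 11*24 + 5 = 269.
q_4 = 269 > 75, so the last convergent with denominator <= 75 is p_3/q_3 = 125/24.
The closest fraction with denominator <= 75 is either p_3/q_3 or the intermediate fraction (k*p_3 + p_2)/(k*q_3 + q_2) with the largest k >= 1 whose denominator stays <= 75; these approach x as k grows, and every other convergent or intermediate fraction in range is farther away.
Largest k: floor((75 - q_2)/q_3) = floor((75 - 5)/24) = 2.
That gives (2*125 + 26)/(2*24 + 5) = 276/53.
Compare the errors: |x - 125/24| = |1401*24 - 125*269|/(269*24) = 1/6456, and |x - 276/53| = |1401*53 - 276*269|/(269*53) = 9/14257.
Cross-multiplying, 1*14257 = 14257 < 58104 = 9*6456, so 1/6456 is smaller: the convergent 125/24 is closer to x than 276/53.

125/24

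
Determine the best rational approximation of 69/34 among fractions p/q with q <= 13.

2/1

Expand x = 69/34 as a continued fraction with the Euclidean algorithm:
  69 = 2*34 + 1, so a_0 = 2.
  34 = 34*1 + 0, so a_1 = 34.
so x = [2; 34].
Convergents (p_i = a_i*p_{i-1} + p_{i-2}, q_i = a_i*q_{i-1} + q_{i-2} with p_{-2}=0, p_{-1}=1, q_{-2}=1, q_{-1}=0), until the denominator exceeds 13:
  i=0: a_0=2, p_0 = 2*1 + 0 = 2, q_0 = 2*0 + 1 = 1.
  i=1: a_1=34, p_1 = 34*2 + 1 = 69, q_1 = 34*1 + 0 = 34.
q_1 = 34 > 13, so the last convergent with denominator <= 13 is p_0/q_0 = 2/1.
The closest fraction with denominator <= 13 is either p_0/q_0 or the intermediate fraction (k*p_0 + p_{-1})/(k*q_0 + q_{-1}) with the largest k >= 1 whose denominator stays <= 13; these approach x as k grows, and every other convergent or intermediate fraction in range is farther away.
Largest k: floor((13 - q_{-1})/q_0) = floor((13 - 0)/1) = 13 (using the seeds p_{-1} = 1, q_{-1} = 0).
That gives (13*2 + 1)/(13*1 + 0) = 27/13.
Compare the errors: |x - 2/1| = |69*1 - 2*34|/(34*1) = 1/34, and |x - 27/13| = |69*13 - 27*34|/(34*13) = 21/442.
Cross-multiplying, 1*442 = 442 < 714 = 21*34, so 1/34 is smaller: the convergent 2/1 is closer to x than 27/13.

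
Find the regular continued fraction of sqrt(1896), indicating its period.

Write x_i = (sqrt(1896) + m_i)/d_i with (m_0, d_0) = (0, 1). a_0 = floor(sqrt(1896)) = 43, since 43^2 = 1849 <= 1896 < 1936 = 44^2.
Iterate m_{i+1} = d_i*a_i - m_i, d_{i+1} = (1896 - m_{i+1}^2)/d_i, a_{i+1} = floor((a_0 + m_{i+1})/d_{i+1}):
  m_1 = 1*43 - 0 = 43, d_1 = (1896 - 43^2)/1 = 47/1 = 47, a_1 = floor((43 + 43)/47) = 1.
  m_2 = 47*1 - 43 = 4, d_2 = (1896 - 4^2)/47 = 1880/47 = 40, a_2 = floor((43 + 4)/40) = 1.
  m_3 = 40*1 - 4 = 36, d_3 = (1896 - 36^2)/40 = 600/40 = 15, a_3 = floor((43 + 36)/15) = 5.
  m_4 = 15*5 - 36 = 39, d_4 = (1896 - 39^2)/15 = 375/15 = 25, a_4 = floor((43 + 39)/25) = 3.
  m_5 = 25*3 - 39 = 36, d_5 = (1896 - 36^2)/25 = 600/25 = 24, a_5 = floor((43 + 36)/24) = 3.
  m_6 = 24*3 - 36 = 36, d_6 = (1896 - 36^2)/24 = 600/24 = 25, a_6 = floor((43 + 36)/25) = 3.
  m_7 = 25*3 - 36 = 39, d_7 = (1896 - 39^2)/25 = 375/25 = 15, a_7 = floor((43 + 39)/15) = 5.
  m_8 = 15*5 - 39 = 36, d_8 = (1896 - 36^2)/15 = 600/15 = 40, a_8 = floor((43 + 36)/40) = 1.
  m_9 = 40*1 - 36 = 4, d_9 = (1896 - 4^2)/40 = 1880/40 = 47, a_9 = floor((43 + 4)/47) = 1.
  m_10 = 47*1 - 4 = 43, d_10 = (1896 - 43^2)/47 = 47/47 = 1, a_10 = floor((43 + 43)/1) = 86.
  m_11 = 1*86 - 43 = 43, d_11 = (1896 - 43^2)/1 = 47/1 = 47: (m_11, d_11) = (m_1, d_1) = (43, 47), so from here the quotients repeat a_1, ..., a_10; the period length is 10.
Hence the expansion of sqrt(1896) is a_0 = 43 followed by the repeating block 1, 1, 5, 3, 3, 3, 5, 1, 1, 86 (period 10).

[43; (1, 1, 5, 3, 3, 3, 5, 1, 1, 86)]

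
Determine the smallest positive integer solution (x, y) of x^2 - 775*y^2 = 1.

First expand sqrt(775) as a continued fraction. With x_i = (sqrt(775) + m_i)/d_i and (m_0, d_0) = (0, 1): a_0 = floor(sqrt(775)) = 27, since 27^2 = 729 <= 775 < 784 = 28^2.
Iterate m_{i+1} = d_i*a_i - m_i, d_{i+1} = (775 - m_{i+1}^2)/d_i, a_{i+1} = floor((a_0 + m_{i+1})/d_{i+1}):
  m_1 = 1*27 - 0 = 27, d_1 = (775 - 27^2)/1 = 46/1 = 46, a_1 = floor((27 + 27)/46) = 1.
  m_2 = 46*1 - 27 = 19, d_2 = (775 - 19^2)/46 = 414/46 = 9, a_2 = floor((27 + 19)/9) = 5.
  m_3 = 9*5 - 19 = 26, d_3 = (775 - 26^2)/9 = 99/9 = 11, a_3 = floor((27 + 26)/11) = 4.
  m_4 = 11*4 - 26 = 18, d_4 = (775 - 18^2)/11 = 451/11 = 41, a_4 = floor((27 + 18)/41) = 1.
  m_5 = 41*1 - 18 = 23, d_5 = (775 - 23^2)/41 = 246/41 = 6, a_5 = floor((27 + 23)/6) = 8.
  m_6 = 6*8 - 23 = 25, d_6 = (775 - 25^2)/6 = 150/6 = 25, a_6 = floor((27 + 25)/25) = 2.
  m_7 = 25*2 - 25 = 25, d_7 = (775 - 25^2)/25 = 150/25 = 6, a_7 = floor((27 + 25)/6) = 8.
  m_8 = 6*8 - 25 = 23, d_8 = (775 - 23^2)/6 = 246/6 = 41, a_8 = floor((27 + 23)/41) = 1.
  m_9 = 41*1 - 23 = 18, d_9 = (775 - 18^2)/41 = 451/41 = 11, a_9 = floor((27 + 18)/11) = 4.
  m_10 = 11*4 - 18 = 26, d_10 = (775 - 26^2)/11 = 99/11 = 9, a_10 = floor((27 + 26)/9) = 5.
  m_11 = 9*5 - 26 = 19, d_11 = (775 - 19^2)/9 = 414/9 = 46, a_11 = floor((27 + 19)/46) = 1.
  m_12 = 46*1 - 19 = 27, d_12 = (775 - 27^2)/46 = 46/46 = 1, a_12 = floor((27 + 27)/1) = 54.
  m_13 = 1*54 - 27 = 27, d_13 = (775 - 27^2)/1 = 46/1 = 46: (m_13, d_13) = (m_1, d_1) = (27, 46), so from here the quotients repeat a_1, ..., a_12; the period length is 12.
So sqrt(775) = [27; (1, 5, 4, 1, 8, 2, 8, 1, 4, 5, 1, 54)] with period length k = 12.
k is even, so the fundamental solution of x^2 - 775y^2 = 1 is (p_{k-1}, q_{k-1}) = (p_11, q_11); compute convergents through index 11.
Convergents (p_i = a_i*p_{i-1} + p_{i-2}, q_i = a_i*q_{i-1} + q_{i-2} with p_{-2}=0, p_{-1}=1, q_{-2}=1, q_{-1}=0):
  i=0: a_0=27, p_0 = 27*1 + 0 = 27, q_0 = 27*0 + 1 = 1.
  i=1: a_1=1, p_1 = 1*27 + 1 = 28, q_1 = 1*1 + 0 = 1.
  i=2: a_2=5, p_2 = 5*28 + 27 = 167, q_2 = 5*1 + 1 = 6.
  i=3: a_3=4, p_3 = 4*167 + 28 = 696, q_3 = 4*6 + 1 = 25.
  i=4: a_4=1, p_4 = 1*696 + 167 = 863, q_4 = 1*25 + 6 = 31.
  i=5: a_5=8, p_5 = 8*863 + 696 = 7600, q_5 = 8*31 + 25 = 273.
  i=6: a_6=2, p_6 = 2*7600 + 863 = 16063, q_6 = 2*273 + 31 = 577.
  i=7: a_7=8, p_7 = 8*16063 + 7600 = 136104, q_7 = 8*577 + 273 = 4889.
  i=8: a_8=1, p_8 = 1*136104 + 16063 = 152167, q_8 = 1*4889 + 577 = 5466.
  i=9: a_9=4, p_9 = 4*152167 + 136104 = 744772, q_9 = 4*5466 + 4889 = 26753.
  i=10: a_10=5, p_10 = 5*744772 + 152167 = 3876027, q_10 = 5*26753 + 5466 = 139231.
  i=11: a_11=1, p_11 = 1*3876027 + 744772 = 4620799, q_11 = 1*139231 + 26753 = 165984.
Check: 4620799^2 - 775*165984^2 = 21351783398401 - 21351783398400 = 1, so (x, y) = (4620799, 165984) solves the equation, and by the theorem it is the least positive solution.

(x, y) = (4620799, 165984)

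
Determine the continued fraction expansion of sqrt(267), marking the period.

[16; (2, 1, 15, 1, 2, 32)]

Write x_i = (sqrt(267) + m_i)/d_i with (m_0, d_0) = (0, 1). a_0 = floor(sqrt(267)) = 16, since 16^2 = 256 <= 267 < 289 = 17^2.
Iterate m_{i+1} = d_i*a_i - m_i, d_{i+1} = (267 - m_{i+1}^2)/d_i, a_{i+1} = floor((a_0 + m_{i+1})/d_{i+1}):
  m_1 = 1*16 - 0 = 16, d_1 = (267 - 16^2)/1 = 11/1 = 11, a_1 = floor((16 + 16)/11) = 2.
  m_2 = 11*2 - 16 = 6, d_2 = (267 - 6^2)/11 = 231/11 = 21, a_2 = floor((16 + 6)/21) = 1.
  m_3 = 21*1 - 6 = 15, d_3 = (267 - 15^2)/21 = 42/21 = 2, a_3 = floor((16 + 15)/2) = 15.
  m_4 = 2*15 - 15 = 15, d_4 = (267 - 15^2)/2 = 42/2 = 21, a_4 = floor((16 + 15)/21) = 1.
  m_5 = 21*1 - 15 = 6, d_5 = (267 - 6^2)/21 = 231/21 = 11, a_5 = floor((16 + 6)/11) = 2.
  m_6 = 11*2 - 6 = 16, d_6 = (267 - 16^2)/11 = 11/11 = 1, a_6 = floor((16 + 16)/1) = 32.
  m_7 = 1*32 - 16 = 16, d_7 = (267 - 16^2)/1 = 11/1 = 11: (m_7, d_7) = (m_1, d_1) = (16, 11), so from here the quotients repeat a_1, ..., a_6; the period length is 6.
Hence the expansion of sqrt(267) is a_0 = 16 followed by the repeating block 2, 1, 15, 1, 2, 32 (period 6).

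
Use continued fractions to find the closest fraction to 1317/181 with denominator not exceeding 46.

211/29

Expand x = 1317/181 as a continued fraction with the Euclidean algorithm:
  1317 = 7*181 + 50, so a_0 = 7.
  181 = 3*50 + 31, so a_1 = 3.
  50 = 1*31 + 19, so a_2 = 1.
  31 = 1*19 + 12, so a_3 = 1.
  19 = 1*12 + 7, so a_4 = 1.
  12 = 1*7 + 5, so a_5 = 1.
  7 = 1*5 + 2, so a_6 = 1.
  5 = 2*2 + 1, so a_7 = 2.
  2 = 2*1 + 0, so a_8 = 2.
so x = [7; 3, 1, 1, 1, 1, 1, 2, 2].
Convergents (p_i = a_i*p_{i-1} + p_{i-2}, q_i = a_i*q_{i-1} + q_{i-2} with p_{-2}=0, p_{-1}=1, q_{-2}=1, q_{-1}=0), until the denominator exceeds 46:
  i=0: a_0=7, p_0 = 7*1 + 0 = 7, q_0 = 7*0 + 1 = 1.
  i=1: a_1=3, p_1 = 3*7 + 1 = 22, q_1 = 3*1 + 0 = 3.
  i=2: a_2=1, p_2 = 1*22 + 7 = 29, q_2 = 1*3 + 1 = 4.
  i=3: a_3=1, p_3 = 1*29 + 22 = 51, q_3 = 1*4 + 3 = 7.
  i=4: a_4=1, p_4 = 1*51 + 29 = 80, q_4 = 1*7 + 4 = 11.
  i=5: a_5=1, p_5 = 1*80 + 51 = 131, q_5 = 1*11 + 7 = 18.
  i=6: a_6=1, p_6 = 1*131 + 80 = 211, q_6 = 1*18 + 11 = 29.
  i=7: a_7=2, p_7 = 2*211 + 131 = 553, q_7 = 2*29 + 18 = 76.
q_7 = 76 > 46, so the last convergent with denominator <= 46 is p_6/q_6 = 211/29.
The closest fraction with denominator <= 46 is either p_6/q_6 or the intermediate fraction (k*p_6 + p_5)/(k*q_6 + q_5) with the largest k >= 1 whose denominator stays <= 46; these approach x as k grows, and every other convergent or intermediate fraction in range is farther away.
Largest k: floor((46 - q_5)/q_6) = floor((46 - 18)/29) = 0.
Since k = 0, no intermediate fraction beyond p_6/q_6 has denominator <= 46, so the convergent 211/29 is the closest (its error is |1317*29 - 211*181|/(181*29) = 2/5249).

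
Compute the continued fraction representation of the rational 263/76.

Run the Euclidean algorithm on 263 and 76; the successive quotients are the partial quotients a_0, a_1, ... (each step inverts the fractional part left over by the previous one):
  263 = 3*76 + 35, so a_0 = 3.
  76 = 2*35 + 6, so a_1 = 2.
  35 = 5*6 + 5, so a_2 = 5.
  6 = 1*5 + 1, so a_3 = 1.
  5 = 5*1 + 0, so a_4 = 5.
The remainder reaches 0 after 5 divisions, so the expansion has 5 partial quotients, read off in order.

[3; 2, 5, 1, 5]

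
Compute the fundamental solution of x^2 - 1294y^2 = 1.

First expand sqrt(1294) as a continued fraction. With x_i = (sqrt(1294) + m_i)/d_i and (m_0, d_0) = (0, 1): a_0 = floor(sqrt(1294)) = 35, since 35^2 = 1225 <= 1294 < 1296 = 36^2.
Iterate m_{i+1} = d_i*a_i - m_i, d_{i+1} = (1294 - m_{i+1}^2)/d_i, a_{i+1} = floor((a_0 + m_{i+1})/d_{i+1}):
  m_1 = 1*35 - 0 = 35, d_1 = (1294 - 35^2)/1 = 69/1 = 69, a_1 = floor((35 + 35)/69) = 1.
  m_2 = 69*1 - 35 = 34, d_2 = (1294 - 34^2)/69 = 138/69 = 2, a_2 = floor((35 + 34)/2) = 34.
  m_3 = 2*34 - 34 = 34, d_3 = (1294 - 34^2)/2 = 138/2 = 69, a_3 = floor((35 + 34)/69) = 1.
  m_4 = 69*1 - 34 = 35, d_4 = (1294 - 35^2)/69 = 69/69 = 1, a_4 = floor((35 + 35)/1) = 70.
  m_5 = 1*70 - 35 = 35, d_5 = (1294 - 35^2)/1 = 69/1 = 69: (m_5, d_5) = (m_1, d_1) = (35, 69), so from here the quotients repeat a_1, ..., a_4; the period length is 4.
So sqrt(1294) = [35; (1, 34, 1, 70)] with period length k = 4.
k is even, so the fundamental solution of x^2 - 1294y^2 = 1 is (p_{k-1}, q_{k-1}) = (p_3, q_3); compute convergents through index 3.
Convergents (p_i = a_i*p_{i-1} + p_{i-2}, q_i = a_i*q_{i-1} + q_{i-2} with p_{-2}=0, p_{-1}=1, q_{-2}=1, q_{-1}=0):
  i=0: a_0=35, p_0 = 35*1 + 0 = 35, q_0 = 35*0 + 1 = 1.
  i=1: a_1=1, p_1 = 1*35 + 1 = 36, q_1 = 1*1 + 0 = 1.
  i=2: a_2=34, p_2 = 34*36 + 35 = 1259, q_2 = 34*1 + 1 = 35.
  i=3: a_3=1, p_3 = 1*1259 + 36 = 1295, q_3 = 1*35 + 1 = 36.
Check: 1295^2 - 1294*36^2 = 1677025 - 1677024 = 1, so (x, y) = (1295, 36) solves the equation, and by the theorem it is the least positive solution.

(x, y) = (1295, 36)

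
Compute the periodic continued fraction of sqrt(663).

Write x_i = (sqrt(663) + m_i)/d_i with (m_0, d_0) = (0, 1). a_0 = floor(sqrt(663)) = 25, since 25^2 = 625 <= 663 < 676 = 26^2.
Iterate m_{i+1} = d_i*a_i - m_i, d_{i+1} = (663 - m_{i+1}^2)/d_i, a_{i+1} = floor((a_0 + m_{i+1})/d_{i+1}):
  m_1 = 1*25 - 0 = 25, d_1 = (663 - 25^2)/1 = 38/1 = 38, a_1 = floor((25 + 25)/38) = 1.
  m_2 = 38*1 - 25 = 13, d_2 = (663 - 13^2)/38 = 494/38 = 13, a_2 = floor((25 + 13)/13) = 2.
  m_3 = 13*2 - 13 = 13, d_3 = (663 - 13^2)/13 = 494/13 = 38, a_3 = floor((25 + 13)/38) = 1.
  m_4 = 38*1 - 13 = 25, d_4 = (663 - 25^2)/38 = 38/38 = 1, a_4 = floor((25 + 25)/1) = 50.
  m_5 = 1*50 - 25 = 25, d_5 = (663 - 25^2)/1 = 38/1 = 38: (m_5, d_5) = (m_1, d_1) = (25, 38), so from here the quotients repeat a_1, ..., a_4; the period length is 4.
Hence the expansion of sqrt(663) is a_0 = 25 followed by the repeating block 1, 2, 1, 50 (period 4).

[25; (1, 2, 1, 50)]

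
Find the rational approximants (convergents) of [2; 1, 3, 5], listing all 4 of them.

Using the convergent recurrence p_i = a_i*p_{i-1} + p_{i-2}, q_i = a_i*q_{i-1} + q_{i-2} with p_{-2}=0, p_{-1}=1, q_{-2}=1, q_{-1}=0:
  i=0: a_0=2, p_0 = 2*1 + 0 = 2, q_0 = 2*0 + 1 = 1.
  i=1: a_1=1, p_1 = 1*2 + 1 = 3, q_1 = 1*1 + 0 = 1.
  i=2: a_2=3, p_2 = 3*3 + 2 = 11, q_2 = 3*1 + 1 = 4.
  i=3: a_3=5, p_3 = 5*11 + 3 = 58, q_3 = 5*4 + 1 = 21.

2/1, 3/1, 11/4, 58/21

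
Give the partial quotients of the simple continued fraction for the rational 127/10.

[12; 1, 2, 3]

Run the Euclidean algorithm on 127 and 10; the successive quotients are the partial quotients a_0, a_1, ... (each step inverts the fractional part left over by the previous one):
  127 = 12*10 + 7, so a_0 = 12.
  10 = 1*7 + 3, so a_1 = 1.
  7 = 2*3 + 1, so a_2 = 2.
  3 = 3*1 + 0, so a_3 = 3.
The remainder reaches 0 after 4 divisions, so the expansion has 4 partial quotients, read off in order.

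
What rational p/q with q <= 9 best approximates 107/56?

17/9

Expand x = 107/56 as a continued fraction with the Euclidean algorithm:
  107 = 1*56 + 51, so a_0 = 1.
  56 = 1*51 + 5, so a_1 = 1.
  51 = 10*5 + 1, so a_2 = 10.
  5 = 5*1 + 0, so a_3 = 5.
so x = [1; 1, 10, 5].
Convergents (p_i = a_i*p_{i-1} + p_{i-2}, q_i = a_i*q_{i-1} + q_{i-2} with p_{-2}=0, p_{-1}=1, q_{-2}=1, q_{-1}=0), until the denominator exceeds 9:
  i=0: a_0=1, p_0 = 1*1 + 0 = 1, q_0 = 1*0 + 1 = 1.
  i=1: a_1=1, p_1 = 1*1 + 1 = 2, q_1 = 1*1 + 0 = 1.
  i=2: a_2=10, p_2 = 10*2 + 1 = 21, q_2 = 10*1 + 1 = 11.
q_2 = 11 > 9, so the last convergent with denominator <= 9 is p_1/q_1 = 2/1.
The closest fraction with denominator <= 9 is either p_1/q_1 or the intermediate fraction (k*p_1 + p_0)/(k*q_1 + q_0) with the largest k >= 1 whose denominator stays <= 9; these approach x as k grows, and every other convergent or intermediate fraction in range is farther away.
Largest k: floor((9 - q_0)/q_1) = floor((9 - 1)/1) = 8.
That gives (8*2 + 1)/(8*1 + 1) = 17/9.
Compare the errors: |x - 2/1| = |107*1 - 2*56|/(56*1) = 5/56, and |x - 17/9| = |107*9 - 17*56|/(56*9) = 11/504.
Cross-multiplying, 11*56 = 616 < 2520 = 5*504, so 11/504 is smaller: the intermediate fraction 17/9 is closer to x than 2/1.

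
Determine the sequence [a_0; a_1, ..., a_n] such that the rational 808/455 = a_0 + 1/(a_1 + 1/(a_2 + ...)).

Run the Euclidean algorithm on 808 and 455; the successive quotients are the partial quotients a_0, a_1, ... (each step inverts the fractional part left over by the previous one):
  808 = 1*455 + 353, so a_0 = 1.
  455 = 1*353 + 102, so a_1 = 1.
  353 = 3*102 + 47, so a_2 = 3.
  102 = 2*47 + 8, so a_3 = 2.
  47 = 5*8 + 7, so a_4 = 5.
  8 = 1*7 + 1, so a_5 = 1.
  7 = 7*1 + 0, so a_6 = 7.
The remainder reaches 0 after 7 divisions, so the expansion has 7 partial quotients, read off in order.

[1; 1, 3, 2, 5, 1, 7]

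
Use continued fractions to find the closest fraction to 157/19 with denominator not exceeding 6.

Expand x = 157/19 as a continued fraction with the Euclidean algorithm:
  157 = 8*19 + 5, so a_0 = 8.
  19 = 3*5 + 4, so a_1 = 3.
  5 = 1*4 + 1, so a_2 = 1.
  4 = 4*1 + 0, so a_3 = 4.
so x = [8; 3, 1, 4].
Convergents (p_i = a_i*p_{i-1} + p_{i-2}, q_i = a_i*q_{i-1} + q_{i-2} with p_{-2}=0, p_{-1}=1, q_{-2}=1, q_{-1}=0), until the denominator exceeds 6:
  i=0: a_0=8, p_0 = 8*1 + 0 = 8, q_0 = 8*0 + 1 = 1.
  i=1: a_1=3, p_1 = 3*8 + 1 = 25, q_1 = 3*1 + 0 = 3.
  i=2: a_2=1, p_2 = 1*25 + 8 = 33, q_2 = 1*3 + 1 = 4.
  i=3: a_3=4, p_3 = 4*33 + 25 = 157, q_3 = 4*4 + 3 = 19.
q_3 = 19 > 6, so the last convergent with denominator <= 6 is p_2/q_2 = 33/4.
The closest fraction with denominator <= 6 is either p_2/q_2 or the intermediate fraction (k*p_2 + p_1)/(k*q_2 + q_1) with the largest k >= 1 whose denominator stays <= 6; these approach x as k grows, and every other convergent or intermediate fraction in range is farther away.
Largest k: floor((6 - q_1)/q_2) = floor((6 - 3)/4) = 0.
Since k = 0, no intermediate fraction beyond p_2/q_2 has denominator <= 6, so the convergent 33/4 is the closest (its error is |157*4 - 33*19|/(19*4) = 1/76).

33/4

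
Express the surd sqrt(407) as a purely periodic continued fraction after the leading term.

[20; (5, 1, 2, 1, 5, 40)]

Write x_i = (sqrt(407) + m_i)/d_i with (m_0, d_0) = (0, 1). a_0 = floor(sqrt(407)) = 20, since 20^2 = 400 <= 407 < 441 = 21^2.
Iterate m_{i+1} = d_i*a_i - m_i, d_{i+1} = (407 - m_{i+1}^2)/d_i, a_{i+1} = floor((a_0 + m_{i+1})/d_{i+1}):
  m_1 = 1*20 - 0 = 20, d_1 = (407 - 20^2)/1 = 7/1 = 7, a_1 = floor((20 + 20)/7) = 5.
  m_2 = 7*5 - 20 = 15, d_2 = (407 - 15^2)/7 = 182/7 = 26, a_2 = floor((20 + 15)/26) = 1.
  m_3 = 26*1 - 15 = 11, d_3 = (407 - 11^2)/26 = 286/26 = 11, a_3 = floor((20 + 11)/11) = 2.
  m_4 = 11*2 - 11 = 11, d_4 = (407 - 11^2)/11 = 286/11 = 26, a_4 = floor((20 + 11)/26) = 1.
  m_5 = 26*1 - 11 = 15, d_5 = (407 - 15^2)/26 = 182/26 = 7, a_5 = floor((20 + 15)/7) = 5.
  m_6 = 7*5 - 15 = 20, d_6 = (407 - 20^2)/7 = 7/7 = 1, a_6 = floor((20 + 20)/1) = 40.
  m_7 = 1*40 - 20 = 20, d_7 = (407 - 20^2)/1 = 7/1 = 7: (m_7, d_7) = (m_1, d_1) = (20, 7), so from here the quotients repeat a_1, ..., a_6; the period length is 6.
Hence the expansion of sqrt(407) is a_0 = 20 followed by the repeating block 5, 1, 2, 1, 5, 40 (period 6).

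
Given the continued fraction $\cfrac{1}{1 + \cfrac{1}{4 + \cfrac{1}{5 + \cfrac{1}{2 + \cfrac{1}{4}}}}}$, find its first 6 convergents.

Using the convergent recurrence p_i = a_i*p_{i-1} + p_{i-2}, q_i = a_i*q_{i-1} + q_{i-2} with p_{-2}=0, p_{-1}=1, q_{-2}=1, q_{-1}=0:
  i=0: a_0=0, p_0 = 0*1 + 0 = 0, q_0 = 0*0 + 1 = 1.
  i=1: a_1=1, p_1 = 1*0 + 1 = 1, q_1 = 1*1 + 0 = 1.
  i=2: a_2=4, p_2 = 4*1 + 0 = 4, q_2 = 4*1 + 1 = 5.
  i=3: a_3=5, p_3 = 5*4 + 1 = 21, q_3 = 5*5 + 1 = 26.
  i=4: a_4=2, p_4 = 2*21 + 4 = 46, q_4 = 2*26 + 5 = 57.
  i=5: a_5=4, p_5 = 4*46 + 21 = 205, q_5 = 4*57 + 26 = 254.

0/1, 1/1, 4/5, 21/26, 46/57, 205/254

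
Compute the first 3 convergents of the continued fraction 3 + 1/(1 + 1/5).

Using the convergent recurrence p_i = a_i*p_{i-1} + p_{i-2}, q_i = a_i*q_{i-1} + q_{i-2} with p_{-2}=0, p_{-1}=1, q_{-2}=1, q_{-1}=0:
  i=0: a_0=3, p_0 = 3*1 + 0 = 3, q_0 = 3*0 + 1 = 1.
  i=1: a_1=1, p_1 = 1*3 + 1 = 4, q_1 = 1*1 + 0 = 1.
  i=2: a_2=5, p_2 = 5*4 + 3 = 23, q_2 = 5*1 + 1 = 6.

3/1, 4/1, 23/6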